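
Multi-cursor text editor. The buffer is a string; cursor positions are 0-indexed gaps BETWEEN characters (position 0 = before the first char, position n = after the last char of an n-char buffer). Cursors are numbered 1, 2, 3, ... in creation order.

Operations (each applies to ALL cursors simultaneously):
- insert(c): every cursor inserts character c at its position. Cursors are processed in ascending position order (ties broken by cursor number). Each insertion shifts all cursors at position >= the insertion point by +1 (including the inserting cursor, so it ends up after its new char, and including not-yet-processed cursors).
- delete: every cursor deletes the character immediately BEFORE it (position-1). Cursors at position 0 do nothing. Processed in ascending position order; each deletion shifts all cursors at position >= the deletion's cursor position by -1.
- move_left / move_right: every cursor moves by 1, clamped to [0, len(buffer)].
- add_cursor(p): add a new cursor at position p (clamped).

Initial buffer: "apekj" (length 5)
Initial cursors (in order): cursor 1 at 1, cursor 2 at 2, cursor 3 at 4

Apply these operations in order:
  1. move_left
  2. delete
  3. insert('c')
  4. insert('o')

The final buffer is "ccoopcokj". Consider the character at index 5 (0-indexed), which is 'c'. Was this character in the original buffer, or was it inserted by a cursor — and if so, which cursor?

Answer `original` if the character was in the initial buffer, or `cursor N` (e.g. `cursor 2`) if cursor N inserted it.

Answer: cursor 3

Derivation:
After op 1 (move_left): buffer="apekj" (len 5), cursors c1@0 c2@1 c3@3, authorship .....
After op 2 (delete): buffer="pkj" (len 3), cursors c1@0 c2@0 c3@1, authorship ...
After op 3 (insert('c')): buffer="ccpckj" (len 6), cursors c1@2 c2@2 c3@4, authorship 12.3..
After op 4 (insert('o')): buffer="ccoopcokj" (len 9), cursors c1@4 c2@4 c3@7, authorship 1212.33..
Authorship (.=original, N=cursor N): 1 2 1 2 . 3 3 . .
Index 5: author = 3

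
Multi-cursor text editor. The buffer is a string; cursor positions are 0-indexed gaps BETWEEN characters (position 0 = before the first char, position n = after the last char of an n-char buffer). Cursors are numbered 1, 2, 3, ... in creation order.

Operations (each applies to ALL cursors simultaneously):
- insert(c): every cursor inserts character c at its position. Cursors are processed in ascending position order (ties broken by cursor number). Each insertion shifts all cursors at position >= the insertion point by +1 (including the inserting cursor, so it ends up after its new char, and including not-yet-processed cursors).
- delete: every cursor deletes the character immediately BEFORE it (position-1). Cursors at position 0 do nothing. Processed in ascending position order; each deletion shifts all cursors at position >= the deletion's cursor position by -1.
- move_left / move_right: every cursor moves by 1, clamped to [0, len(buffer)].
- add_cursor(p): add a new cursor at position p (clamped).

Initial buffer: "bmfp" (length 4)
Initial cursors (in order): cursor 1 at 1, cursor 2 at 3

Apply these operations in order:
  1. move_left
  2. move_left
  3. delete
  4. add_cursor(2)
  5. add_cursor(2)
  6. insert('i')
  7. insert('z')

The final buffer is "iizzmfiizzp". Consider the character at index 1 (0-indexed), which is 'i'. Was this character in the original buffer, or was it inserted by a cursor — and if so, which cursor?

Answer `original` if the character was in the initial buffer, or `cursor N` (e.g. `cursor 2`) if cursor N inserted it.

Answer: cursor 2

Derivation:
After op 1 (move_left): buffer="bmfp" (len 4), cursors c1@0 c2@2, authorship ....
After op 2 (move_left): buffer="bmfp" (len 4), cursors c1@0 c2@1, authorship ....
After op 3 (delete): buffer="mfp" (len 3), cursors c1@0 c2@0, authorship ...
After op 4 (add_cursor(2)): buffer="mfp" (len 3), cursors c1@0 c2@0 c3@2, authorship ...
After op 5 (add_cursor(2)): buffer="mfp" (len 3), cursors c1@0 c2@0 c3@2 c4@2, authorship ...
After op 6 (insert('i')): buffer="iimfiip" (len 7), cursors c1@2 c2@2 c3@6 c4@6, authorship 12..34.
After op 7 (insert('z')): buffer="iizzmfiizzp" (len 11), cursors c1@4 c2@4 c3@10 c4@10, authorship 1212..3434.
Authorship (.=original, N=cursor N): 1 2 1 2 . . 3 4 3 4 .
Index 1: author = 2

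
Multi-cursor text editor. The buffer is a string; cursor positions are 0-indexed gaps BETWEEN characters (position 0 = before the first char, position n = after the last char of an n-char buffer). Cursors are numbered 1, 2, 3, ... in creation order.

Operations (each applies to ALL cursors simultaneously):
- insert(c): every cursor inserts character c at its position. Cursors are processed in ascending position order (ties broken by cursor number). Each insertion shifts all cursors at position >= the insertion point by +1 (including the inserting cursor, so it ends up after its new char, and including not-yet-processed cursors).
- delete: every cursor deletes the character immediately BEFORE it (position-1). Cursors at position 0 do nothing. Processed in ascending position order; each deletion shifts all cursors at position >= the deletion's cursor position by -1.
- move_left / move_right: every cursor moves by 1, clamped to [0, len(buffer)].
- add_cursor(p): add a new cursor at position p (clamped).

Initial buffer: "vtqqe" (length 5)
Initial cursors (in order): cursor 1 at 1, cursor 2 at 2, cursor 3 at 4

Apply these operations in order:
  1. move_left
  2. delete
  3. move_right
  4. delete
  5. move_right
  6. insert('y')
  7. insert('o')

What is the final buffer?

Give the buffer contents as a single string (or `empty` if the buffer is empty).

Answer: eyyyooo

Derivation:
After op 1 (move_left): buffer="vtqqe" (len 5), cursors c1@0 c2@1 c3@3, authorship .....
After op 2 (delete): buffer="tqe" (len 3), cursors c1@0 c2@0 c3@1, authorship ...
After op 3 (move_right): buffer="tqe" (len 3), cursors c1@1 c2@1 c3@2, authorship ...
After op 4 (delete): buffer="e" (len 1), cursors c1@0 c2@0 c3@0, authorship .
After op 5 (move_right): buffer="e" (len 1), cursors c1@1 c2@1 c3@1, authorship .
After op 6 (insert('y')): buffer="eyyy" (len 4), cursors c1@4 c2@4 c3@4, authorship .123
After op 7 (insert('o')): buffer="eyyyooo" (len 7), cursors c1@7 c2@7 c3@7, authorship .123123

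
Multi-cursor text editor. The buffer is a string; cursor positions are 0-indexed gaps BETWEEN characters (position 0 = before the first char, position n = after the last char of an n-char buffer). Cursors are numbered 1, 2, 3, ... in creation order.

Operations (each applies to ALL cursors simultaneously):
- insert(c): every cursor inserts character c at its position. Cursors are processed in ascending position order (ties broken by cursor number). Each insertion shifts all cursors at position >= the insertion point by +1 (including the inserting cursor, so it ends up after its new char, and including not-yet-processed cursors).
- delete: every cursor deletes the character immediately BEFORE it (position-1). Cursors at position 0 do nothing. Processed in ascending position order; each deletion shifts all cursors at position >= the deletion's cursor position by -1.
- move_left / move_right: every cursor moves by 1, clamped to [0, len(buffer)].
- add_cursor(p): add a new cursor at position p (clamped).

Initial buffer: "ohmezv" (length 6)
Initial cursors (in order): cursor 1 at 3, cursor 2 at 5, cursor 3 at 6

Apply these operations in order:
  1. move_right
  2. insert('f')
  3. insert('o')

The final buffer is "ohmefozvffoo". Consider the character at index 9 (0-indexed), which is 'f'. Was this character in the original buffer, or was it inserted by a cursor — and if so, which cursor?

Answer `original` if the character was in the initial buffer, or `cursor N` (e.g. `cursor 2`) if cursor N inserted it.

Answer: cursor 3

Derivation:
After op 1 (move_right): buffer="ohmezv" (len 6), cursors c1@4 c2@6 c3@6, authorship ......
After op 2 (insert('f')): buffer="ohmefzvff" (len 9), cursors c1@5 c2@9 c3@9, authorship ....1..23
After op 3 (insert('o')): buffer="ohmefozvffoo" (len 12), cursors c1@6 c2@12 c3@12, authorship ....11..2323
Authorship (.=original, N=cursor N): . . . . 1 1 . . 2 3 2 3
Index 9: author = 3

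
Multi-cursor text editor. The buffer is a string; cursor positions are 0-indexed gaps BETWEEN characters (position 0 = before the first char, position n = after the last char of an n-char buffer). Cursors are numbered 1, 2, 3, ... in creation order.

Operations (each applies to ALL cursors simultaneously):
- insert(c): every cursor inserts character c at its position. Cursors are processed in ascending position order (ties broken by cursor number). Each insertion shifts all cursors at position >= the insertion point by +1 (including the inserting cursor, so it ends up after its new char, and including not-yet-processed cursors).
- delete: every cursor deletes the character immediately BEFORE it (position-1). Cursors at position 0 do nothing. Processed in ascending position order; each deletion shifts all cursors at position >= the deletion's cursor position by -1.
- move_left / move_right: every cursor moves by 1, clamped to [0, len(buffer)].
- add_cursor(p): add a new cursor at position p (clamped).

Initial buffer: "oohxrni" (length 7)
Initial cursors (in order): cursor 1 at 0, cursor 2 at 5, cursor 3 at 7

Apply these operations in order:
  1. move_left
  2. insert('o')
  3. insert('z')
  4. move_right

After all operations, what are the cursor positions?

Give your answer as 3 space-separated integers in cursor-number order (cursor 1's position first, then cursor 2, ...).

After op 1 (move_left): buffer="oohxrni" (len 7), cursors c1@0 c2@4 c3@6, authorship .......
After op 2 (insert('o')): buffer="ooohxornoi" (len 10), cursors c1@1 c2@6 c3@9, authorship 1....2..3.
After op 3 (insert('z')): buffer="ozoohxozrnozi" (len 13), cursors c1@2 c2@8 c3@12, authorship 11....22..33.
After op 4 (move_right): buffer="ozoohxozrnozi" (len 13), cursors c1@3 c2@9 c3@13, authorship 11....22..33.

Answer: 3 9 13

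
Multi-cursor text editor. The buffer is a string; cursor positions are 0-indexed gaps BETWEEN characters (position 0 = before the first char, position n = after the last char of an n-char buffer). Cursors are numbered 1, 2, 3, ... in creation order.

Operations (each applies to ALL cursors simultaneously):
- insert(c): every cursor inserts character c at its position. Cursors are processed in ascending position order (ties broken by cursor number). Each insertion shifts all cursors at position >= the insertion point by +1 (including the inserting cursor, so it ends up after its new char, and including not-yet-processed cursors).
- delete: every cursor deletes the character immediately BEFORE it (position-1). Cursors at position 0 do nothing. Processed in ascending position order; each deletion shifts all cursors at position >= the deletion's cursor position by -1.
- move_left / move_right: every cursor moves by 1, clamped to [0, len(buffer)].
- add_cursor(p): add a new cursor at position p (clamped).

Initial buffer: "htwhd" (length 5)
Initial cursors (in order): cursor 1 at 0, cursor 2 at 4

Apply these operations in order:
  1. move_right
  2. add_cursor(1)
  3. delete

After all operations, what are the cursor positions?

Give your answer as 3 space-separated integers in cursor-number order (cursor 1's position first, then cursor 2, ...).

Answer: 0 3 0

Derivation:
After op 1 (move_right): buffer="htwhd" (len 5), cursors c1@1 c2@5, authorship .....
After op 2 (add_cursor(1)): buffer="htwhd" (len 5), cursors c1@1 c3@1 c2@5, authorship .....
After op 3 (delete): buffer="twh" (len 3), cursors c1@0 c3@0 c2@3, authorship ...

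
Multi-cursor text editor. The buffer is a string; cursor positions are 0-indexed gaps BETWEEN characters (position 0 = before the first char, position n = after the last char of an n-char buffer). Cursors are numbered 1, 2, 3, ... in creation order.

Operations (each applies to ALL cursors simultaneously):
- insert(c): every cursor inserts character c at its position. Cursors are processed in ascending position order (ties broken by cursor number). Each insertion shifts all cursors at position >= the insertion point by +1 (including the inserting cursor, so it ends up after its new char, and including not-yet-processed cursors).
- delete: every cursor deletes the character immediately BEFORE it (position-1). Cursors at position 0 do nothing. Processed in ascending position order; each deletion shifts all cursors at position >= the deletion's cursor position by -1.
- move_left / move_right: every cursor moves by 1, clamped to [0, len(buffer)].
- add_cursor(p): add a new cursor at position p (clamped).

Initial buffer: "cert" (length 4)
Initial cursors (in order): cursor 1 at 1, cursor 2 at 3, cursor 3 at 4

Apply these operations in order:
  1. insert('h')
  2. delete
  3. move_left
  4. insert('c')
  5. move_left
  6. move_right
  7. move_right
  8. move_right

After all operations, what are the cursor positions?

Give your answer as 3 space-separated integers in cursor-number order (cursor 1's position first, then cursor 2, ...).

After op 1 (insert('h')): buffer="cherhth" (len 7), cursors c1@2 c2@5 c3@7, authorship .1..2.3
After op 2 (delete): buffer="cert" (len 4), cursors c1@1 c2@3 c3@4, authorship ....
After op 3 (move_left): buffer="cert" (len 4), cursors c1@0 c2@2 c3@3, authorship ....
After op 4 (insert('c')): buffer="ccecrct" (len 7), cursors c1@1 c2@4 c3@6, authorship 1..2.3.
After op 5 (move_left): buffer="ccecrct" (len 7), cursors c1@0 c2@3 c3@5, authorship 1..2.3.
After op 6 (move_right): buffer="ccecrct" (len 7), cursors c1@1 c2@4 c3@6, authorship 1..2.3.
After op 7 (move_right): buffer="ccecrct" (len 7), cursors c1@2 c2@5 c3@7, authorship 1..2.3.
After op 8 (move_right): buffer="ccecrct" (len 7), cursors c1@3 c2@6 c3@7, authorship 1..2.3.

Answer: 3 6 7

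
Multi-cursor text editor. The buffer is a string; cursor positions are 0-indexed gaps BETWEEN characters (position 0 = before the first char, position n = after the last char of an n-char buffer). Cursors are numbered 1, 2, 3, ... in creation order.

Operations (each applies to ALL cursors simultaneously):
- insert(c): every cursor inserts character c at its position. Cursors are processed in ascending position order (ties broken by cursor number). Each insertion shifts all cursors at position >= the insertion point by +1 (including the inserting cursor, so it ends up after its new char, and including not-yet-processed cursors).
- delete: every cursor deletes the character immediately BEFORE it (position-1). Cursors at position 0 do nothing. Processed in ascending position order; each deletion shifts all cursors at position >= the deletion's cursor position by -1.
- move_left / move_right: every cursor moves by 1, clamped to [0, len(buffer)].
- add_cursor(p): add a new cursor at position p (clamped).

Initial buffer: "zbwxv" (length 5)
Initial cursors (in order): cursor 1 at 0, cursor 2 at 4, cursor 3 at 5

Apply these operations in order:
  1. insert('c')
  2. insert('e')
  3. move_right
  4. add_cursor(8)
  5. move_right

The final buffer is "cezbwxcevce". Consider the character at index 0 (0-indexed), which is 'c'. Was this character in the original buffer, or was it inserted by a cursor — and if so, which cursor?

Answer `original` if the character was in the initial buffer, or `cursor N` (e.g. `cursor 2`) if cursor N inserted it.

After op 1 (insert('c')): buffer="czbwxcvc" (len 8), cursors c1@1 c2@6 c3@8, authorship 1....2.3
After op 2 (insert('e')): buffer="cezbwxcevce" (len 11), cursors c1@2 c2@8 c3@11, authorship 11....22.33
After op 3 (move_right): buffer="cezbwxcevce" (len 11), cursors c1@3 c2@9 c3@11, authorship 11....22.33
After op 4 (add_cursor(8)): buffer="cezbwxcevce" (len 11), cursors c1@3 c4@8 c2@9 c3@11, authorship 11....22.33
After op 5 (move_right): buffer="cezbwxcevce" (len 11), cursors c1@4 c4@9 c2@10 c3@11, authorship 11....22.33
Authorship (.=original, N=cursor N): 1 1 . . . . 2 2 . 3 3
Index 0: author = 1

Answer: cursor 1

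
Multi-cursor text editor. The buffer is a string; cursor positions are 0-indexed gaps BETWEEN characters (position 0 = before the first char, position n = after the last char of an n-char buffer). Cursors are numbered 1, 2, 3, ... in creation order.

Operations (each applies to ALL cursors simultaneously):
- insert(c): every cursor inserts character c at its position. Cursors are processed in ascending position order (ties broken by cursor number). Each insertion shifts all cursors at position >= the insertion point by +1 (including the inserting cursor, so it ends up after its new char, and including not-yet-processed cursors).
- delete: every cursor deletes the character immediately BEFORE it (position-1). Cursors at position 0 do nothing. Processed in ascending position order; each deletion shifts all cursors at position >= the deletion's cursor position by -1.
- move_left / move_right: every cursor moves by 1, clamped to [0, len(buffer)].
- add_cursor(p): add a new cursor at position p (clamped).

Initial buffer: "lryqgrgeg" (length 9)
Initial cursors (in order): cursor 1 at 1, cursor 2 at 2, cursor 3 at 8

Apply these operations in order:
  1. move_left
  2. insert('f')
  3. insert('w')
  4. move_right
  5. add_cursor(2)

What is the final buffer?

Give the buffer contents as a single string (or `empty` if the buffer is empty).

Answer: fwlfwryqgrgfweg

Derivation:
After op 1 (move_left): buffer="lryqgrgeg" (len 9), cursors c1@0 c2@1 c3@7, authorship .........
After op 2 (insert('f')): buffer="flfryqgrgfeg" (len 12), cursors c1@1 c2@3 c3@10, authorship 1.2......3..
After op 3 (insert('w')): buffer="fwlfwryqgrgfweg" (len 15), cursors c1@2 c2@5 c3@13, authorship 11.22......33..
After op 4 (move_right): buffer="fwlfwryqgrgfweg" (len 15), cursors c1@3 c2@6 c3@14, authorship 11.22......33..
After op 5 (add_cursor(2)): buffer="fwlfwryqgrgfweg" (len 15), cursors c4@2 c1@3 c2@6 c3@14, authorship 11.22......33..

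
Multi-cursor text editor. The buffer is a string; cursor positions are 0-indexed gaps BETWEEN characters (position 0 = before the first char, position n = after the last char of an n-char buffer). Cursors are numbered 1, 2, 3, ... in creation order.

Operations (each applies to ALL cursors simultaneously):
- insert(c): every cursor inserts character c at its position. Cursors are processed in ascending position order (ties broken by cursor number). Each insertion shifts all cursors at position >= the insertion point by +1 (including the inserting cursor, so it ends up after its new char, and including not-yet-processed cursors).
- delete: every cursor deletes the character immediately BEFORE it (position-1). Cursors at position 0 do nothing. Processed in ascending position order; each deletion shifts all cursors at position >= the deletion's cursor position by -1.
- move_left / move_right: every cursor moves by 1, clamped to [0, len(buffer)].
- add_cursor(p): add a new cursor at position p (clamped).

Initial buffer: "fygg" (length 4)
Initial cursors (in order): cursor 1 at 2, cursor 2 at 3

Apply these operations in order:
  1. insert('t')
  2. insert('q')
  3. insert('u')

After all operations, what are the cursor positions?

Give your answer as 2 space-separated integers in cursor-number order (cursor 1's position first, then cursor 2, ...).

Answer: 5 9

Derivation:
After op 1 (insert('t')): buffer="fytgtg" (len 6), cursors c1@3 c2@5, authorship ..1.2.
After op 2 (insert('q')): buffer="fytqgtqg" (len 8), cursors c1@4 c2@7, authorship ..11.22.
After op 3 (insert('u')): buffer="fytqugtqug" (len 10), cursors c1@5 c2@9, authorship ..111.222.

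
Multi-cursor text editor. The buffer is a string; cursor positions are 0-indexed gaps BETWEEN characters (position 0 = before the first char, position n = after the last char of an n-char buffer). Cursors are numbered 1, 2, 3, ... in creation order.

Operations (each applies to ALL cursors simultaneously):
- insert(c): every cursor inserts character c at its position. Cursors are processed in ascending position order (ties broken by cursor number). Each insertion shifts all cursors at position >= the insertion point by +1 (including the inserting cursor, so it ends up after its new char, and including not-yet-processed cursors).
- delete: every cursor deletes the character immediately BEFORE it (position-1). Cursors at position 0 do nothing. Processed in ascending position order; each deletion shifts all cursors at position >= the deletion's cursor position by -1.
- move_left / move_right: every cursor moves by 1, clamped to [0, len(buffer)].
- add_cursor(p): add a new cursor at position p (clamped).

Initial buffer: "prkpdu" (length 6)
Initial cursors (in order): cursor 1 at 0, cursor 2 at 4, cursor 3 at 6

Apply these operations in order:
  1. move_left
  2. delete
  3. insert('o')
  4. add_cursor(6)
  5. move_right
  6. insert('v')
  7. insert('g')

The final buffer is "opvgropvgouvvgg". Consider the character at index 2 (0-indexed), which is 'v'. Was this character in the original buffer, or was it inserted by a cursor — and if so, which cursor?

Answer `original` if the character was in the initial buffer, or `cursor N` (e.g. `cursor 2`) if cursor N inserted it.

Answer: cursor 1

Derivation:
After op 1 (move_left): buffer="prkpdu" (len 6), cursors c1@0 c2@3 c3@5, authorship ......
After op 2 (delete): buffer="prpu" (len 4), cursors c1@0 c2@2 c3@3, authorship ....
After op 3 (insert('o')): buffer="opropou" (len 7), cursors c1@1 c2@4 c3@6, authorship 1..2.3.
After op 4 (add_cursor(6)): buffer="opropou" (len 7), cursors c1@1 c2@4 c3@6 c4@6, authorship 1..2.3.
After op 5 (move_right): buffer="opropou" (len 7), cursors c1@2 c2@5 c3@7 c4@7, authorship 1..2.3.
After op 6 (insert('v')): buffer="opvropvouvv" (len 11), cursors c1@3 c2@7 c3@11 c4@11, authorship 1.1.2.23.34
After op 7 (insert('g')): buffer="opvgropvgouvvgg" (len 15), cursors c1@4 c2@9 c3@15 c4@15, authorship 1.11.2.223.3434
Authorship (.=original, N=cursor N): 1 . 1 1 . 2 . 2 2 3 . 3 4 3 4
Index 2: author = 1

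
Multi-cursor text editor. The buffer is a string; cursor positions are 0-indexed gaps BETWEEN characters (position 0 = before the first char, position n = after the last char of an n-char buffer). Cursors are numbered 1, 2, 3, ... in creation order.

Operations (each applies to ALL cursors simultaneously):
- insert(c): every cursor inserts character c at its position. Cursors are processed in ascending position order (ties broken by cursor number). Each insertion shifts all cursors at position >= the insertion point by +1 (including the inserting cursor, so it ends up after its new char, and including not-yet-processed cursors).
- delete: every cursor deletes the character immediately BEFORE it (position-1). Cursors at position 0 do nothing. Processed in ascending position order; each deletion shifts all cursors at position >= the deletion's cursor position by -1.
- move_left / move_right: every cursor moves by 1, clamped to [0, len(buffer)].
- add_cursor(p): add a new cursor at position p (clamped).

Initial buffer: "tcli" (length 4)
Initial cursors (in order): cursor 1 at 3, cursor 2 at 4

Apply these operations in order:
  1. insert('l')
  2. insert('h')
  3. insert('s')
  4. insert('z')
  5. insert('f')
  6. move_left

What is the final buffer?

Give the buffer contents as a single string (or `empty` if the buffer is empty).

After op 1 (insert('l')): buffer="tcllil" (len 6), cursors c1@4 c2@6, authorship ...1.2
After op 2 (insert('h')): buffer="tcllhilh" (len 8), cursors c1@5 c2@8, authorship ...11.22
After op 3 (insert('s')): buffer="tcllhsilhs" (len 10), cursors c1@6 c2@10, authorship ...111.222
After op 4 (insert('z')): buffer="tcllhszilhsz" (len 12), cursors c1@7 c2@12, authorship ...1111.2222
After op 5 (insert('f')): buffer="tcllhszfilhszf" (len 14), cursors c1@8 c2@14, authorship ...11111.22222
After op 6 (move_left): buffer="tcllhszfilhszf" (len 14), cursors c1@7 c2@13, authorship ...11111.22222

Answer: tcllhszfilhszf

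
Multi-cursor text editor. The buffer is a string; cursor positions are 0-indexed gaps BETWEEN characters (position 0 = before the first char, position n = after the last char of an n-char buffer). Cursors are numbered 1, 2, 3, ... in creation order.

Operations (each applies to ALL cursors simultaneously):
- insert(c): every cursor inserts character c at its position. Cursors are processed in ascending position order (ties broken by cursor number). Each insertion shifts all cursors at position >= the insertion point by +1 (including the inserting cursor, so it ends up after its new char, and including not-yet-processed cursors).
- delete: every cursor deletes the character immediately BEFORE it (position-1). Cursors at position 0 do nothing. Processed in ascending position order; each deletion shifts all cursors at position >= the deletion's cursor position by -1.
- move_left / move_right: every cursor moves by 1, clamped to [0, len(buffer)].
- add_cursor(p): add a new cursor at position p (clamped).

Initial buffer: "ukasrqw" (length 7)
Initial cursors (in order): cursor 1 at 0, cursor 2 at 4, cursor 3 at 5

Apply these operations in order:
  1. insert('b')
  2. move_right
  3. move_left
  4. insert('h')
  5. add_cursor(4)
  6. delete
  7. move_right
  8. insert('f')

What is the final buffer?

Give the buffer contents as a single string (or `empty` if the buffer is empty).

After op 1 (insert('b')): buffer="bukasbrbqw" (len 10), cursors c1@1 c2@6 c3@8, authorship 1....2.3..
After op 2 (move_right): buffer="bukasbrbqw" (len 10), cursors c1@2 c2@7 c3@9, authorship 1....2.3..
After op 3 (move_left): buffer="bukasbrbqw" (len 10), cursors c1@1 c2@6 c3@8, authorship 1....2.3..
After op 4 (insert('h')): buffer="bhukasbhrbhqw" (len 13), cursors c1@2 c2@8 c3@11, authorship 11....22.33..
After op 5 (add_cursor(4)): buffer="bhukasbhrbhqw" (len 13), cursors c1@2 c4@4 c2@8 c3@11, authorship 11....22.33..
After op 6 (delete): buffer="buasbrbqw" (len 9), cursors c1@1 c4@2 c2@5 c3@7, authorship 1...2.3..
After op 7 (move_right): buffer="buasbrbqw" (len 9), cursors c1@2 c4@3 c2@6 c3@8, authorship 1...2.3..
After op 8 (insert('f')): buffer="bufafsbrfbqfw" (len 13), cursors c1@3 c4@5 c2@9 c3@12, authorship 1.1.4.2.23.3.

Answer: bufafsbrfbqfw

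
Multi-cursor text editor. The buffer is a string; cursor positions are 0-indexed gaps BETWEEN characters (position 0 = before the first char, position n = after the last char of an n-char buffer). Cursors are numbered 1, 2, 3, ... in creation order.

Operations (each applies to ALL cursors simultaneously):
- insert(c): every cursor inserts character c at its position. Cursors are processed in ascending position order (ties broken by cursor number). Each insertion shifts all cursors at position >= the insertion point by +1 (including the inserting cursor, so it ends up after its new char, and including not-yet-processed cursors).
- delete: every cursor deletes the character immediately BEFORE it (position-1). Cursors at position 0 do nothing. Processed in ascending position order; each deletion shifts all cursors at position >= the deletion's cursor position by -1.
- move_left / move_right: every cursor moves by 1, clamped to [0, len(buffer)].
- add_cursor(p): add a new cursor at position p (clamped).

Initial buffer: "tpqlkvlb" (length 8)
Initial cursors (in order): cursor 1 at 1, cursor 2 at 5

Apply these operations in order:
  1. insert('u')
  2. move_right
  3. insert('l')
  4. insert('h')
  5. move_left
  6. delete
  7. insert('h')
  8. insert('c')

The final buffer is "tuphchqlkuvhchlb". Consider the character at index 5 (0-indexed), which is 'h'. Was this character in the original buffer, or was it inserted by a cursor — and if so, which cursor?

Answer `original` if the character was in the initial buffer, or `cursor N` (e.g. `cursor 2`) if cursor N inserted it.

After op 1 (insert('u')): buffer="tupqlkuvlb" (len 10), cursors c1@2 c2@7, authorship .1....2...
After op 2 (move_right): buffer="tupqlkuvlb" (len 10), cursors c1@3 c2@8, authorship .1....2...
After op 3 (insert('l')): buffer="tuplqlkuvllb" (len 12), cursors c1@4 c2@10, authorship .1.1...2.2..
After op 4 (insert('h')): buffer="tuplhqlkuvlhlb" (len 14), cursors c1@5 c2@12, authorship .1.11...2.22..
After op 5 (move_left): buffer="tuplhqlkuvlhlb" (len 14), cursors c1@4 c2@11, authorship .1.11...2.22..
After op 6 (delete): buffer="tuphqlkuvhlb" (len 12), cursors c1@3 c2@9, authorship .1.1...2.2..
After op 7 (insert('h')): buffer="tuphhqlkuvhhlb" (len 14), cursors c1@4 c2@11, authorship .1.11...2.22..
After op 8 (insert('c')): buffer="tuphchqlkuvhchlb" (len 16), cursors c1@5 c2@13, authorship .1.111...2.222..
Authorship (.=original, N=cursor N): . 1 . 1 1 1 . . . 2 . 2 2 2 . .
Index 5: author = 1

Answer: cursor 1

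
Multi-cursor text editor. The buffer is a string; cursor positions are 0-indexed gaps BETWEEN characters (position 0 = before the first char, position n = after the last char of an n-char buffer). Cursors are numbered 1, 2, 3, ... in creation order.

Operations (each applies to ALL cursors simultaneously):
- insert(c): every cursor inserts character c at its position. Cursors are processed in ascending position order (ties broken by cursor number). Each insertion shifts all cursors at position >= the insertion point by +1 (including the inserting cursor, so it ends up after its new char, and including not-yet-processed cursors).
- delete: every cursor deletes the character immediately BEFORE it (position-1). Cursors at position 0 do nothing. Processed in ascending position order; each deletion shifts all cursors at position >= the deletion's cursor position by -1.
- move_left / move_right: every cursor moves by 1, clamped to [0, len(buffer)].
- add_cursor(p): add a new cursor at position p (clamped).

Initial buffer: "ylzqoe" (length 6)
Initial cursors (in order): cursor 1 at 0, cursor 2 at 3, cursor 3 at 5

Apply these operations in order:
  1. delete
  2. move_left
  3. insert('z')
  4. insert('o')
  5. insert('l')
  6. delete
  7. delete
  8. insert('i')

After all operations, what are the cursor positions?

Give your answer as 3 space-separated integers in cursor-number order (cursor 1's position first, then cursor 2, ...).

Answer: 2 5 8

Derivation:
After op 1 (delete): buffer="ylqe" (len 4), cursors c1@0 c2@2 c3@3, authorship ....
After op 2 (move_left): buffer="ylqe" (len 4), cursors c1@0 c2@1 c3@2, authorship ....
After op 3 (insert('z')): buffer="zyzlzqe" (len 7), cursors c1@1 c2@3 c3@5, authorship 1.2.3..
After op 4 (insert('o')): buffer="zoyzolzoqe" (len 10), cursors c1@2 c2@5 c3@8, authorship 11.22.33..
After op 5 (insert('l')): buffer="zolyzollzolqe" (len 13), cursors c1@3 c2@7 c3@11, authorship 111.222.333..
After op 6 (delete): buffer="zoyzolzoqe" (len 10), cursors c1@2 c2@5 c3@8, authorship 11.22.33..
After op 7 (delete): buffer="zyzlzqe" (len 7), cursors c1@1 c2@3 c3@5, authorship 1.2.3..
After op 8 (insert('i')): buffer="ziyzilziqe" (len 10), cursors c1@2 c2@5 c3@8, authorship 11.22.33..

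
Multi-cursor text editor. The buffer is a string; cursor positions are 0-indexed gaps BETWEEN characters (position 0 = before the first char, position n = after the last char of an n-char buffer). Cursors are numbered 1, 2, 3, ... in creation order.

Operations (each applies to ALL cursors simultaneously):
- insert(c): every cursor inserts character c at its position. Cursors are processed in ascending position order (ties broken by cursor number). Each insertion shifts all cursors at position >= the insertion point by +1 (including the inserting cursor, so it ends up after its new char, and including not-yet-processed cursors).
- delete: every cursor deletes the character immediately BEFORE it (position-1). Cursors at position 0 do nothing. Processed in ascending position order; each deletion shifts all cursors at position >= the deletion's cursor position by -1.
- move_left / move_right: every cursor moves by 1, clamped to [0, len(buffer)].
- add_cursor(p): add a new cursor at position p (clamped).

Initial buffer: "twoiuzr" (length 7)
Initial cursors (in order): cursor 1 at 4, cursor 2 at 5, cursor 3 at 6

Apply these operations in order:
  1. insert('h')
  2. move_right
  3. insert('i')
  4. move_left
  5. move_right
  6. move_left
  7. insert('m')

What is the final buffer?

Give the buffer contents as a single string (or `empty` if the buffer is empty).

Answer: twoihumihzmihrmi

Derivation:
After op 1 (insert('h')): buffer="twoihuhzhr" (len 10), cursors c1@5 c2@7 c3@9, authorship ....1.2.3.
After op 2 (move_right): buffer="twoihuhzhr" (len 10), cursors c1@6 c2@8 c3@10, authorship ....1.2.3.
After op 3 (insert('i')): buffer="twoihuihzihri" (len 13), cursors c1@7 c2@10 c3@13, authorship ....1.12.23.3
After op 4 (move_left): buffer="twoihuihzihri" (len 13), cursors c1@6 c2@9 c3@12, authorship ....1.12.23.3
After op 5 (move_right): buffer="twoihuihzihri" (len 13), cursors c1@7 c2@10 c3@13, authorship ....1.12.23.3
After op 6 (move_left): buffer="twoihuihzihri" (len 13), cursors c1@6 c2@9 c3@12, authorship ....1.12.23.3
After op 7 (insert('m')): buffer="twoihumihzmihrmi" (len 16), cursors c1@7 c2@11 c3@15, authorship ....1.112.223.33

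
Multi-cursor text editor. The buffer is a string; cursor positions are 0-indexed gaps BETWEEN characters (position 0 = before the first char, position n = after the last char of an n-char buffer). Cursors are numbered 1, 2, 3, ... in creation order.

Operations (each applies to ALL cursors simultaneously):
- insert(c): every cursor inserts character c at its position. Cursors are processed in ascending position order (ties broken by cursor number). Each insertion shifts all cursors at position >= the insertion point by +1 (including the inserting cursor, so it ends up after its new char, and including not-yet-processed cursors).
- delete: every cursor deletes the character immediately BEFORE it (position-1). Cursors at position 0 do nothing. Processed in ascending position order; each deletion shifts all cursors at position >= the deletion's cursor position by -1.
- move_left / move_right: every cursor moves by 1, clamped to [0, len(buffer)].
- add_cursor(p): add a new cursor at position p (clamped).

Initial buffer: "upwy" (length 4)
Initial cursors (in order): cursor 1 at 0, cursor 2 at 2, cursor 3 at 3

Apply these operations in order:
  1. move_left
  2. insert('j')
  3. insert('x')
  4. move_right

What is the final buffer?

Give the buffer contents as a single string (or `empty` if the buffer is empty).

After op 1 (move_left): buffer="upwy" (len 4), cursors c1@0 c2@1 c3@2, authorship ....
After op 2 (insert('j')): buffer="jujpjwy" (len 7), cursors c1@1 c2@3 c3@5, authorship 1.2.3..
After op 3 (insert('x')): buffer="jxujxpjxwy" (len 10), cursors c1@2 c2@5 c3@8, authorship 11.22.33..
After op 4 (move_right): buffer="jxujxpjxwy" (len 10), cursors c1@3 c2@6 c3@9, authorship 11.22.33..

Answer: jxujxpjxwy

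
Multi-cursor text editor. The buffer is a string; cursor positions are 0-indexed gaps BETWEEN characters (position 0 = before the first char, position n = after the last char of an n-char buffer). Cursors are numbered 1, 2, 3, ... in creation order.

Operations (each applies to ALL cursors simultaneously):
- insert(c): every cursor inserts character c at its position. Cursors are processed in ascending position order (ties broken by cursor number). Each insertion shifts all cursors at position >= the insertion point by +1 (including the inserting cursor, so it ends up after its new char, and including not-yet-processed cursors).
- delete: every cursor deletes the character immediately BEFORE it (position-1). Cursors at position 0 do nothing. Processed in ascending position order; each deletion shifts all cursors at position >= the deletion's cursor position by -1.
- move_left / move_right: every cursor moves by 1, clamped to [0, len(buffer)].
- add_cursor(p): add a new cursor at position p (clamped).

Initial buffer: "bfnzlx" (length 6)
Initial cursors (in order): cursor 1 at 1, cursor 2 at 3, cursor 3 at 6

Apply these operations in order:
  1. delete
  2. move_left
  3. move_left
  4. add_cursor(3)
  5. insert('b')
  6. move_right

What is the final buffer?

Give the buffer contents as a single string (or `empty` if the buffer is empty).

Answer: bbfbzlb

Derivation:
After op 1 (delete): buffer="fzl" (len 3), cursors c1@0 c2@1 c3@3, authorship ...
After op 2 (move_left): buffer="fzl" (len 3), cursors c1@0 c2@0 c3@2, authorship ...
After op 3 (move_left): buffer="fzl" (len 3), cursors c1@0 c2@0 c3@1, authorship ...
After op 4 (add_cursor(3)): buffer="fzl" (len 3), cursors c1@0 c2@0 c3@1 c4@3, authorship ...
After op 5 (insert('b')): buffer="bbfbzlb" (len 7), cursors c1@2 c2@2 c3@4 c4@7, authorship 12.3..4
After op 6 (move_right): buffer="bbfbzlb" (len 7), cursors c1@3 c2@3 c3@5 c4@7, authorship 12.3..4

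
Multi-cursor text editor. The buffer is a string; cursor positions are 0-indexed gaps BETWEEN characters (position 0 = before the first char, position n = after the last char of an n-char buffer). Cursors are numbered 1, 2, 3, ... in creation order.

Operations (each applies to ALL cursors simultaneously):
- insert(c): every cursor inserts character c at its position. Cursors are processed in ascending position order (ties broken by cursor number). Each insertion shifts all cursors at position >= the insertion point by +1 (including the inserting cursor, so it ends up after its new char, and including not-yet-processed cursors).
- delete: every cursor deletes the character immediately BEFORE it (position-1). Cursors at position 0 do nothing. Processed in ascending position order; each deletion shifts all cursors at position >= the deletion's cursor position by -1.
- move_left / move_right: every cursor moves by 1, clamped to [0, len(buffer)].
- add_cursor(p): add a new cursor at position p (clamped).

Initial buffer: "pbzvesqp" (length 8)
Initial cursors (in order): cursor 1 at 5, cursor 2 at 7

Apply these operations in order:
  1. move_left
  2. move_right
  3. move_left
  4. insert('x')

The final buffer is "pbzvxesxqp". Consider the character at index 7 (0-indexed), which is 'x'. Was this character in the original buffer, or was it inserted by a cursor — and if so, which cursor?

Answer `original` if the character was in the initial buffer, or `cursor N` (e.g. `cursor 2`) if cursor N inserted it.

Answer: cursor 2

Derivation:
After op 1 (move_left): buffer="pbzvesqp" (len 8), cursors c1@4 c2@6, authorship ........
After op 2 (move_right): buffer="pbzvesqp" (len 8), cursors c1@5 c2@7, authorship ........
After op 3 (move_left): buffer="pbzvesqp" (len 8), cursors c1@4 c2@6, authorship ........
After op 4 (insert('x')): buffer="pbzvxesxqp" (len 10), cursors c1@5 c2@8, authorship ....1..2..
Authorship (.=original, N=cursor N): . . . . 1 . . 2 . .
Index 7: author = 2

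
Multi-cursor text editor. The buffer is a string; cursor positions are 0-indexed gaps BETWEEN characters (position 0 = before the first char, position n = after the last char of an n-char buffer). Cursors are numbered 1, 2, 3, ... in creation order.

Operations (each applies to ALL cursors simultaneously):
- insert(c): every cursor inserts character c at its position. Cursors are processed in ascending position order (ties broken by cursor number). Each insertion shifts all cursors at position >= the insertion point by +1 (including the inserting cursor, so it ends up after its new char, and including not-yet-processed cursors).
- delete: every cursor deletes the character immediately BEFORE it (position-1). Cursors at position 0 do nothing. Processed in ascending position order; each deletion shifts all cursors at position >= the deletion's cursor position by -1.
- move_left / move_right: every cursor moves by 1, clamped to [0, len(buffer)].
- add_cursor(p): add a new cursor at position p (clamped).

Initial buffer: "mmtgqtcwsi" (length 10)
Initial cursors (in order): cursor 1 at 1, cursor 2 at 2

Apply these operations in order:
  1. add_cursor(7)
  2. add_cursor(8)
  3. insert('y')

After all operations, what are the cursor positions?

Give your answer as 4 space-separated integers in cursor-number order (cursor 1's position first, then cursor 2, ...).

Answer: 2 4 10 12

Derivation:
After op 1 (add_cursor(7)): buffer="mmtgqtcwsi" (len 10), cursors c1@1 c2@2 c3@7, authorship ..........
After op 2 (add_cursor(8)): buffer="mmtgqtcwsi" (len 10), cursors c1@1 c2@2 c3@7 c4@8, authorship ..........
After op 3 (insert('y')): buffer="mymytgqtcywysi" (len 14), cursors c1@2 c2@4 c3@10 c4@12, authorship .1.2.....3.4..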